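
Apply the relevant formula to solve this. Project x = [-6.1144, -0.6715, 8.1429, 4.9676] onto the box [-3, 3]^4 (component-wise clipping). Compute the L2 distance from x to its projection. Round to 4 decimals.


Project each component onto [-3, 3].
clip(-6.1144) = -3.0, clip(-0.6715) = -0.6715, clip(8.1429) = 3.0, clip(4.9676) = 3.0
Projection = [-3.0, -0.6715, 3.0, 3.0]
Squared diffs: [9.6995, 0.0, 26.4494, 3.8714]
Distance = sqrt(40.0203) = 6.3262


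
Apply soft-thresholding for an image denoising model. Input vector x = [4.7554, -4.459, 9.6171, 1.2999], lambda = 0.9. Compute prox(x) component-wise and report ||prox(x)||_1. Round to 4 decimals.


Soft-thresholding with lambda = 0.9:
prox(4.7554) = sign(4.7554)*max(|4.7554| - 0.9, 0) = 3.8554
prox(-4.459) = sign(-4.459)*max(|-4.459| - 0.9, 0) = -3.559
prox(9.6171) = sign(9.6171)*max(|9.6171| - 0.9, 0) = 8.7171
prox(1.2999) = sign(1.2999)*max(|1.2999| - 0.9, 0) = 0.3999
prox(x) = [3.8554, -3.559, 8.7171, 0.3999]
||prox(x)||_1 = 3.8554 + 3.559 + 8.7171 + 0.3999 = 16.5314


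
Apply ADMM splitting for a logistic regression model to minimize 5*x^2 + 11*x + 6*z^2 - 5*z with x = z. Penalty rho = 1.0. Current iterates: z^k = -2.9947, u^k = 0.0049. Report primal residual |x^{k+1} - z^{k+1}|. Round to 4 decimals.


ADMM iteration with rho = 1.0, z^k = -2.9947, u^k = 0.0049
Step 1: x-update.
Minimize 5*x^2 + 11*x + (1.0/2)*(x + 2.9947 + 0.0049)^2
FOC: (2*5 + 1.0)*x = -11 + 1.0*(-2.9947 - 0.0049)
x^{k+1} = -1.2727
Step 2: z-update.
Minimize 6*z^2 - 5*z + (1.0/2)*(-1.2727 - z + 0.0049)^2
FOC: (2*6 + 1.0)*z = 5 + 1.0*(-1.2727 + 0.0049)
z^{k+1} = 0.2871
Step 3: u-update.
u^{k+1} = 0.0049 - 1.2727 - 0.2871 = -1.5549
Step 4: Primal residual = |-1.2727 - 0.2871| = 1.5598


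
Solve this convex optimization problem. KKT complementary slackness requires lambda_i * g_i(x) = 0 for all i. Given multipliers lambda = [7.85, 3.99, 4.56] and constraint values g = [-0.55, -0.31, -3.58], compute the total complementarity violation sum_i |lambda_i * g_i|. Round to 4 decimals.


KKT complementary slackness check:
lambda_1 * g_1 = 7.85 * -0.55 = -4.3175
lambda_2 * g_2 = 3.99 * -0.31 = -1.2369
lambda_3 * g_3 = 4.56 * -3.58 = -16.3248
Total violation = 4.3175 + 1.2369 + 16.3248 = 21.8792


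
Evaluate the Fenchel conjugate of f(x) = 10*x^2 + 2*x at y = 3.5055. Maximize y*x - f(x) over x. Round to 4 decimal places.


f*(y) = sup_x {y*x - a*x^2 - b*x} = sup_x {(y-b)*x - a*x^2}
FOC: (y - b) - 2a*x = 0 => x* = (y - b)/(2a)
x* = (3.5055 - 2)/(2*10) = 0.0753
f*(3.5055) = (y-b)^2/(4a) = (3.5055 - 2)^2/(4*10)
= 2.2665/40 = 0.0567


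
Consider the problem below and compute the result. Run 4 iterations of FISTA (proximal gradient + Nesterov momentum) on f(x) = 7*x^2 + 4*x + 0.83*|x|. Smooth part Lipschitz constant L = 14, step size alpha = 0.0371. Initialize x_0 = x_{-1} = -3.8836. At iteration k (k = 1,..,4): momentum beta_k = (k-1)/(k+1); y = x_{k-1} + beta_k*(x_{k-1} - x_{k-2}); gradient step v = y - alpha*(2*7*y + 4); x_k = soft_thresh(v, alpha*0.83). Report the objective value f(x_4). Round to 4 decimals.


FISTA on f(x) = 7*x^2 + 4*x + 0.83*|x|
L = 14, alpha = 0.0371
Iteration 1: beta = 0.0, y = -3.8836 + 0.0*(-3.8836 + 3.8836) = -3.8836
  grad(y) = -50.3704, v = y - alpha*grad = -2.0149
  prox(v) = soft_thresh(-2.0149, 0.0308) = -1.9841
Iteration 2: beta = 0.3333, y = -1.9841 + 0.3333*(-1.9841 + 3.8836) = -1.3509
  grad(y) = -14.9124, v = y - alpha*grad = -0.7976
  prox(v) = soft_thresh(-0.7976, 0.0308) = -0.7668
Iteration 3: beta = 0.5, y = -0.7668 + 0.5*(-0.7668 + 1.9841) = -0.1582
  grad(y) = 1.7847, v = y - alpha*grad = -0.2244
  prox(v) = soft_thresh(-0.2244, 0.0308) = -0.1937
Iteration 4: beta = 0.6, y = -0.1937 + 0.6*(-0.1937 + 0.7668) = 0.1503
  grad(y) = 6.1036, v = y - alpha*grad = -0.0762
  prox(v) = soft_thresh(-0.0762, 0.0308) = -0.0454
f(x_4) = 7*(-0.0454)^2 + 4*(-0.0454) + 0.83*|-0.0454| = -0.1295


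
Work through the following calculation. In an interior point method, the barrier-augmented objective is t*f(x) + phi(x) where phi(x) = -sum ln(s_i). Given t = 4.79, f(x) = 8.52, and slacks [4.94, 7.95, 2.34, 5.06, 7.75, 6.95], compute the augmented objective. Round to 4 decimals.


Step 1: Compute log-barrier.
ln values: [1.5974, 2.0732, 0.8502, 1.6214, 2.0477, 1.9387]
phi = -(1.5974 + 2.0732 + 0.8502 + 1.6214 + 2.0477 + 1.9387) = -10.1285
Step 2: Compute augmented objective.
t*f(x) = 4.79*8.52 = 40.8108
Total = 40.8108 - 10.1285 = 30.6823


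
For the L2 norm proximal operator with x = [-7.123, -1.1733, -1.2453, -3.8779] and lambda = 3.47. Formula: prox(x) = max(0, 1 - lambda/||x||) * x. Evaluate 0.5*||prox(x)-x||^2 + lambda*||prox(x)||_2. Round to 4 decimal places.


Step 1: Compute ||x||.
||x|| = 8.2887
Step 2: Compute scaling factor.
scale = max(0, 1 - 3.47/8.2887) = 0.5814
Step 3: prox(x) = [-4.141, -0.6821, -0.724, -2.2544]
||prox(x)|| = 4.8187
Step 4: Proximal objective.
0.5*||prox-x||^2 = 6.0205
lambda*||prox|| = 16.7209
Total = 22.7414


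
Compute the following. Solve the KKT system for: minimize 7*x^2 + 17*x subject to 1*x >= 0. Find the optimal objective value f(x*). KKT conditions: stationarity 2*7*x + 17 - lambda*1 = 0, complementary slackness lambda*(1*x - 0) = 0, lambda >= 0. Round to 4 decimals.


Step 1: Try lambda = 0 (constraint inactive).
x_unc = -17/(2*7) = -1.2143
Check: 1*-1.2143 = -1.2143 < 0 -- violated!
Step 2: Constraint must be active: 1*x = 0
x* = 0/1 = 0.0
lambda = (2*7*0.0 + 17)/1 = 17.0
Step 3: Compute optimal value.
f(x*) = 7*0.0^2 + 17*0.0 = 0.0


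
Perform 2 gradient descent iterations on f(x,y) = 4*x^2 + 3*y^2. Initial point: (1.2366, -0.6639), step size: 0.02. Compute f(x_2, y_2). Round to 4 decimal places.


Gradient descent on f(x,y) = 4*x^2 + 3*y^2.
Starting point: (1.2366, -0.6639), alpha = 0.02
Step 1: grad_x = 2*4*1.2366 = 9.8928, grad_y = 2*3*-0.6639 = -3.9834
  x_1 = 1.2366 - 0.02*9.8928 = 1.0387
  y_1 = -0.6639 - 0.02*-3.9834 = -0.5842
Step 2: grad_x = 2*4*1.0387 = 8.31, grad_y = 2*3*-0.5842 = -3.5054
  x_2 = 1.0387 - 0.02*8.31 = 0.8725
  y_2 = -0.5842 - 0.02*-3.5054 = -0.5141
f(0.8725, -0.5141) = 4*0.8725^2 + 3*(-0.5141)^2 = 3.8383


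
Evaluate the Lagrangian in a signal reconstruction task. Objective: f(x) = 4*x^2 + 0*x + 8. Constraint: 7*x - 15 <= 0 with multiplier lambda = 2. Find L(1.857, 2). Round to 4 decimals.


Step 1: Evaluate f(x).
f(1.857) = 4*1.857^2 + 0*1.857 + 8 = 21.7938
Step 2: Evaluate g(x).
g(1.857) = 7*1.857 - 15 = -2.001
Step 3: Compute Lagrangian.
L = 21.7938 + 2*-2.001 = 17.7918


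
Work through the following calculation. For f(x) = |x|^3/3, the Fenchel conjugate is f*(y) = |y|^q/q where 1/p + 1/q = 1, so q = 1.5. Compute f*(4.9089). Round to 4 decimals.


The conjugate exponent q satisfies 1/p + 1/q = 1.
p = 3, so q = 3/(3 - 1) = 1.5
|y|^q = 4.9089^1.5 = 10.8762
f*(4.9089) = 10.8762 / 1.5 = 7.2508


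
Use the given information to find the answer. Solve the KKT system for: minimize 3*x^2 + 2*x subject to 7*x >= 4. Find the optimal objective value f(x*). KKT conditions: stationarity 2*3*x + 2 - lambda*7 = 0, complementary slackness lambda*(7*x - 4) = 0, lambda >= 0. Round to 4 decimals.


Step 1: Try lambda = 0 (constraint inactive).
x_unc = -2/(2*3) = -0.3333
Check: 7*-0.3333 = -2.3331 < 4 -- violated!
Step 2: Constraint must be active: 7*x = 4
x* = 4/7 = 0.5714 (rounded; the exact value 4/7 is used below)
lambda = (2*3*(4/7) + 2)/7 = 0.7755
Step 3: Compute optimal value.
f(x*) = 3*(4/7)^2 + 2*(4/7) = 2.1224


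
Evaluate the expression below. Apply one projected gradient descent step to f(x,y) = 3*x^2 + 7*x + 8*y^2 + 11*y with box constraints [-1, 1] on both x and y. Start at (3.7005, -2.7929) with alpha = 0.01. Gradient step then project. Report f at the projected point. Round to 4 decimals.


Step 1: Compute gradient at (3.7005, -2.7929).
grad_x = 2*3*3.7005 + 7 = 29.203
grad_y = 2*8*-2.7929 + 11 = -33.6864
Step 2: Gradient step.
x_raw = 3.7005 - 0.01*29.203 = 3.4085
y_raw = -2.7929 - 0.01*-33.6864 = -2.456
Step 3: Project onto [-1, 1].
x_proj = clip(3.4085) = 1.0
y_proj = clip(-2.456) = -1.0
Step 4: Evaluate f.
f(1.0, -1.0) = 7.0


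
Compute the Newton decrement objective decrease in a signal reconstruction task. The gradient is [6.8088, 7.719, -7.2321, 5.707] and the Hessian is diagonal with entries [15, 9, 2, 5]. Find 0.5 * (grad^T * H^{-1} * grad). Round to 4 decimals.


Step 1: H is diagonal, so H^(-1) * g = [0.4539, 0.8577, -3.6161, 1.1414].
Step 2: g^T H^(-1) g = sum_i g_i^2 / H_ii
  = (6.8088)^2/15 + (7.719)^2/9 + (-7.2321)^2/2 + (5.707)^2/5
  = 3.0907 + 6.6203 + 26.1516 + 6.514 = 42.3766
Step 3: Objective decrease = 0.5 * g^T H^(-1) g = 21.1883


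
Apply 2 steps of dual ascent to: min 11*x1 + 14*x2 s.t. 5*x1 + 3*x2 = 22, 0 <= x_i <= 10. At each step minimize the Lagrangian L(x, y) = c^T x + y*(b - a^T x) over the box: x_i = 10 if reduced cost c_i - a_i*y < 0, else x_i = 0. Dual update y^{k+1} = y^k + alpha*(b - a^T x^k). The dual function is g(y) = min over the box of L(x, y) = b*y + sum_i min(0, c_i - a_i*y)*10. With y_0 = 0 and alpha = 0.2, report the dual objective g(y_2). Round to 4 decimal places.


Dual ascent for LP: min 11*x1 + 14*x2, 5*x1 + 3*x2 = 22, 0 <= x_i <= 10
Step 1: y^k = 0.0, reduced costs: (11.0, 14.0)
  x^k = (0.0, 0.0), subgradient = b - a^T x = 22.0
  y^{k+1} = 0.0 + 0.2*22.0 = 4.4
Step 2: y^k = 4.4, reduced costs: (-11.0, 0.8)
  x^k = (10.0, 0.0), subgradient = b - a^T x = -28.0
  y^{k+1} = 4.4 + 0.2*-28.0 = -1.2
Dual objective at y_2 = -1.2: reduced costs (17.0, 17.6), box minimizer x = (0.0, 0.0)
g(y_2) = b*y + (c1 - a1*y)*x1 + (c2 - a2*y)*x2 = 22*(-1.2) + 17.0*0.0 + 17.6*0.0 = -26.4 + 0.0 + 0.0 = -26.4


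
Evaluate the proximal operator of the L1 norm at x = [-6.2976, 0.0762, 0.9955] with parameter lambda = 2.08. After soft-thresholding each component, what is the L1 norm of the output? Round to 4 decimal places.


Soft-thresholding with lambda = 2.08:
prox(-6.2976) = sign(-6.2976)*max(|-6.2976| - 2.08, 0) = -4.2176
prox(0.0762) = sign(0.0762)*max(|0.0762| - 2.08, 0) = 0.0
prox(0.9955) = sign(0.9955)*max(|0.9955| - 2.08, 0) = 0.0
prox(x) = [-4.2176, 0.0, 0.0]
||prox(x)||_1 = 4.2176 + 0.0 + 0.0 = 4.2176


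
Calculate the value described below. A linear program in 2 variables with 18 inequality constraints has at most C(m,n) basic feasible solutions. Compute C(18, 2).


Each vertex corresponds to some choice of n active constraints out of m, so the number of vertices is at most C(m, n) = m! / (n!(m-n)!).
m = 18, n = 2
Numerator: 18 * 17
Denominator: 2! = 2
C(18, 2) = 153


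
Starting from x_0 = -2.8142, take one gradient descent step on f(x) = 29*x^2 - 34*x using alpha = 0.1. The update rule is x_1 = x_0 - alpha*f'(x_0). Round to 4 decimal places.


We compute the gradient at x_0 and apply the update.
f'(x) = 58*x - 34
f'(-2.8142) = 58*-2.8142 - 34 = -197.2236
x_1 = -2.8142 - 0.1*-197.2236 = 16.9082


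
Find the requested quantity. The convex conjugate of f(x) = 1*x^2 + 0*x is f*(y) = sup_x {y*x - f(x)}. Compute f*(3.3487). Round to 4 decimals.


f*(y) = sup_x {y*x - a*x^2 - b*x} = sup_x {(y-b)*x - a*x^2}
FOC: (y - b) - 2a*x = 0 => x* = (y - b)/(2a)
x* = (3.3487 - 0)/(2*1) = 1.6744
f*(3.3487) = (y-b)^2/(4a) = (3.3487 - 0)^2/(4*1)
= 11.2138/4 = 2.8034


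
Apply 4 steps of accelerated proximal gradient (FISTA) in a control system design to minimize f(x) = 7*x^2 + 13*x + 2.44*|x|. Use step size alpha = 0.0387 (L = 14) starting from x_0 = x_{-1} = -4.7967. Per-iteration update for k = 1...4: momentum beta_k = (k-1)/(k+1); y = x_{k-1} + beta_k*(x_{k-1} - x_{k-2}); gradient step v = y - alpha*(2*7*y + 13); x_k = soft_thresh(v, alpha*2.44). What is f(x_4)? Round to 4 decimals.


FISTA on f(x) = 7*x^2 + 13*x + 2.44*|x|
L = 14, alpha = 0.0387
Iteration 1: beta = 0.0, y = -4.7967 + 0.0*(-4.7967 + 4.7967) = -4.7967
  grad(y) = -54.1538, v = y - alpha*grad = -2.7009
  prox(v) = soft_thresh(-2.7009, 0.0944) = -2.6065
Iteration 2: beta = 0.3333, y = -2.6065 + 0.3333*(-2.6065 + 4.7967) = -1.8765
  grad(y) = -13.2704, v = y - alpha*grad = -1.3629
  prox(v) = soft_thresh(-1.3629, 0.0944) = -1.2685
Iteration 3: beta = 0.5, y = -1.2685 + 0.5*(-1.2685 + 2.6065) = -0.5994
  grad(y) = 4.6079, v = y - alpha*grad = -0.7778
  prox(v) = soft_thresh(-0.7778, 0.0944) = -0.6833
Iteration 4: beta = 0.6, y = -0.6833 + 0.6*(-0.6833 + 1.2685) = -0.3323
  grad(y) = 8.3484, v = y - alpha*grad = -0.6553
  prox(v) = soft_thresh(-0.6553, 0.0944) = -0.5609
f(x_4) = 7*(-0.5609)^2 + 13*(-0.5609) + 2.44*|-0.5609| = -3.7209


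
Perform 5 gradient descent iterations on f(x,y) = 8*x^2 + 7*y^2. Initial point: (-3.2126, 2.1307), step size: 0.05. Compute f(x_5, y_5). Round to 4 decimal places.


Gradient descent on f(x,y) = 8*x^2 + 7*y^2.
Starting point: (-3.2126, 2.1307), alpha = 0.05
Step 1: grad_x = 2*8*-3.2126 = -51.4016, grad_y = 2*7*2.1307 = 29.8298
  x_1 = -3.2126 - 0.05*-51.4016 = -0.6425
  y_1 = 2.1307 - 0.05*29.8298 = 0.6392
Step 2: grad_x = 2*8*-0.6425 = -10.2803, grad_y = 2*7*0.6392 = 8.9489
  x_2 = -0.6425 - 0.05*-10.2803 = -0.1285
  y_2 = 0.6392 - 0.05*8.9489 = 0.1918
Step 3: grad_x = 2*8*-0.1285 = -2.0561, grad_y = 2*7*0.1918 = 2.6847
  x_3 = -0.1285 - 0.05*-2.0561 = -0.0257
  y_3 = 0.1918 - 0.05*2.6847 = 0.0575
Step 4: grad_x = 2*8*-0.0257 = -0.4112, grad_y = 2*7*0.0575 = 0.8054
  x_4 = -0.0257 - 0.05*-0.4112 = -0.0051
  y_4 = 0.0575 - 0.05*0.8054 = 0.0173
Step 5: grad_x = 2*8*-0.0051 = -0.0822, grad_y = 2*7*0.0173 = 0.2416
  x_5 = -0.0051 - 0.05*-0.0822 = -0.001
  y_5 = 0.0173 - 0.05*0.2416 = 0.0052
f(-0.001, 0.0052) = 8*(-0.001)^2 + 7*0.0052^2 = 0.0002


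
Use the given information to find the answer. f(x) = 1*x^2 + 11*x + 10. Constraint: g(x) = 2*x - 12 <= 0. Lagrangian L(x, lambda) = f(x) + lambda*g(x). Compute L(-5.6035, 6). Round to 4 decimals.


Step 1: Evaluate f(x).
f(-5.6035) = 1*(-5.6035)^2 + 11*(-5.6035) + 10 = -20.2393
Step 2: Evaluate g(x).
g(-5.6035) = 2*-5.6035 - 12 = -23.207
Step 3: Compute Lagrangian.
L = -20.2393 + 6*-23.207 = -159.4813


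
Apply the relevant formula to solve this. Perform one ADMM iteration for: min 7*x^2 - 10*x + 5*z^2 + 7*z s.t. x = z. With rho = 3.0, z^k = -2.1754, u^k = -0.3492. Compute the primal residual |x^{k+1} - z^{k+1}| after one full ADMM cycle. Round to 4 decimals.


ADMM iteration with rho = 3.0, z^k = -2.1754, u^k = -0.3492
Step 1: x-update.
Minimize 7*x^2 - 10*x + (3.0/2)*(x + 2.1754 - 0.3492)^2
FOC: (2*7 + 3.0)*x = 10 + 3.0*(-2.1754 + 0.3492)
x^{k+1} = 0.266
Step 2: z-update.
Minimize 5*z^2 + 7*z + (3.0/2)*(0.266 - z - 0.3492)^2
FOC: (2*5 + 3.0)*z = -7 + 3.0*(0.266 - 0.3492)
z^{k+1} = -0.5577
Step 3: u-update.
u^{k+1} = -0.3492 + 0.266 + 0.5577 = 0.4744
Step 4: Primal residual = |0.266 + 0.5577| = 0.8236


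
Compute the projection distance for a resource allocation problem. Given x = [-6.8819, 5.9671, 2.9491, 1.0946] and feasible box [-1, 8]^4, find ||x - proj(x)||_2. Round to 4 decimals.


Project each component onto [-1, 8].
clip(-6.8819) = -1.0, clip(5.9671) = 5.9671, clip(2.9491) = 2.9491, clip(1.0946) = 1.0946
Projection = [-1.0, 5.9671, 2.9491, 1.0946]
Squared diffs: [34.5967, 0.0, 0.0, 0.0]
Distance = sqrt(34.5967) = 5.8819


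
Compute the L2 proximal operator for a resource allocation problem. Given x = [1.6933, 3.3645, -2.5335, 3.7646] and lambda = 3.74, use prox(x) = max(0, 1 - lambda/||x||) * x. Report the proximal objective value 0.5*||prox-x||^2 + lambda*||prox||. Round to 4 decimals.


Step 1: Compute ||x||.
||x|| = 5.8973
Step 2: Compute scaling factor.
scale = max(0, 1 - 3.74/5.8973) = 0.3658
Step 3: prox(x) = [0.6194, 1.2308, -0.9268, 1.3771]
||prox(x)|| = 2.1573
Step 4: Proximal objective.
0.5*||prox-x||^2 = 6.9938
lambda*||prox|| = 8.0683
Total = 15.062


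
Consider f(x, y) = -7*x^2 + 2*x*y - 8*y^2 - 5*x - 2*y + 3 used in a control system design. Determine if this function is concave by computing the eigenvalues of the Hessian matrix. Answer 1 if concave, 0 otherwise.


The Hessian of f(x,y) = -7*x^2 + 2*x*y - 8*y^2 - 5*x - 2*y + 3 is:
H = [[-14, 2], [2, -16]]
Trace = -14 - 16 = -30
Determinant = -14*-16 - (2)^2 = 220
Discriminant = (-30)^2 - 4*220 = 20.0
Eigenvalues: lambda_1 = -17.2361, lambda_2 = -12.7639
The function is concave.

1


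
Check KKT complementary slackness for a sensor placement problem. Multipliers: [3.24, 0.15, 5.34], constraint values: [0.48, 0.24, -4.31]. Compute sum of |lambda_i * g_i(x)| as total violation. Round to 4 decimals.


KKT complementary slackness check:
lambda_1 * g_1 = 3.24 * 0.48 = 1.5552
lambda_2 * g_2 = 0.15 * 0.24 = 0.036
lambda_3 * g_3 = 5.34 * -4.31 = -23.0154
Total violation = 1.5552 + 0.036 + 23.0154 = 24.6066


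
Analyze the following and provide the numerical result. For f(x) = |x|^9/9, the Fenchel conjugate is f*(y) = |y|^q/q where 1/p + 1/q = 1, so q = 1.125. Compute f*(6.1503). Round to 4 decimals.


The conjugate exponent q satisfies 1/p + 1/q = 1.
p = 9, so q = 9/(9 - 1) = 1.125
|y|^q = 6.1503^1.125 = 7.7181
f*(6.1503) = 7.7181 / 1.125 = 6.8605


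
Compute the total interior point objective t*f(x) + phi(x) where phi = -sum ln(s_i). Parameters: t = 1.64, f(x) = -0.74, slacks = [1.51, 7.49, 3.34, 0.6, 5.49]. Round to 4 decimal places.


Step 1: Compute log-barrier.
ln values: [0.4121, 2.0136, 1.206, -0.5108, 1.7029]
phi = -(0.4121 + 2.0136 + 1.206 - 0.5108 + 1.7029) = -4.8238
Step 2: Compute augmented objective.
t*f(x) = 1.64*-0.74 = -1.2136
Total = -1.2136 - 4.8238 = -6.0374


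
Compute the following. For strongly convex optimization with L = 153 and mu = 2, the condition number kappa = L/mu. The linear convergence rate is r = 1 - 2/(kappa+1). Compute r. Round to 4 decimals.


Step 1: Compute the condition number.
kappa = L/mu = 153/2 = 76.5
Step 2: Compute the convergence rate.
r = 1 - 2/(kappa + 1) = 1 - 2*mu/(L + mu) = (L - mu)/(L + mu) = 151/155 = 0.9742


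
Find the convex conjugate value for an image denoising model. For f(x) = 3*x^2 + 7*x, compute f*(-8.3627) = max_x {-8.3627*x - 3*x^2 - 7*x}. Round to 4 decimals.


f*(y) = sup_x {y*x - a*x^2 - b*x} = sup_x {(y-b)*x - a*x^2}
FOC: (y - b) - 2a*x = 0 => x* = (y - b)/(2a)
x* = (-8.3627 - 7)/(2*3) = -2.5605
f*(-8.3627) = (y-b)^2/(4a) = (-8.3627 - 7)^2/(4*3)
= 236.0126/12 = 19.6677


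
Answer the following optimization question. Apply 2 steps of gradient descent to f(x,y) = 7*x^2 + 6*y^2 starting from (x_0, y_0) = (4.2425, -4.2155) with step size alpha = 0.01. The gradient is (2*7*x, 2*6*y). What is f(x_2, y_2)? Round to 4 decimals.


Gradient descent on f(x,y) = 7*x^2 + 6*y^2.
Starting point: (4.2425, -4.2155), alpha = 0.01
Step 1: grad_x = 2*7*4.2425 = 59.395, grad_y = 2*6*-4.2155 = -50.586
  x_1 = 4.2425 - 0.01*59.395 = 3.6486
  y_1 = -4.2155 - 0.01*-50.586 = -3.7096
Step 2: grad_x = 2*7*3.6486 = 51.0797, grad_y = 2*6*-3.7096 = -44.5157
  x_2 = 3.6486 - 0.01*51.0797 = 3.1378
  y_2 = -3.7096 - 0.01*-44.5157 = -3.2645
f(3.1378, -3.2645) = 7*3.1378^2 + 6*(-3.2645)^2 = 132.8596


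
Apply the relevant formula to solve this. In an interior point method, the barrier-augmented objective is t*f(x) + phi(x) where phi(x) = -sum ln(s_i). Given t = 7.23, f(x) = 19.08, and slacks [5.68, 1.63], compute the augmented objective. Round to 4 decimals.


Step 1: Compute log-barrier.
ln values: [1.737, 0.4886]
phi = -(1.737 + 0.4886) = -2.2255
Step 2: Compute augmented objective.
t*f(x) = 7.23*19.08 = 137.9484
Total = 137.9484 - 2.2255 = 135.7229


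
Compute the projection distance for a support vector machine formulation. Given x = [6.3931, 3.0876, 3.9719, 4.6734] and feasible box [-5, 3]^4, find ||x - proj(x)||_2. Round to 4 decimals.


Project each component onto [-5, 3].
clip(6.3931) = 3.0, clip(3.0876) = 3.0, clip(3.9719) = 3.0, clip(4.6734) = 3.0
Projection = [3.0, 3.0, 3.0, 3.0]
Squared diffs: [11.5131, 0.0077, 0.9446, 2.8003]
Distance = sqrt(15.2657) = 3.9071


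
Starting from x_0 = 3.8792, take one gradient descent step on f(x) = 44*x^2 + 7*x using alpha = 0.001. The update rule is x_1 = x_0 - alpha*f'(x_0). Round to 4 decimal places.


We compute the gradient at x_0 and apply the update.
f'(x) = 88*x + 7
f'(3.8792) = 88*3.8792 + 7 = 348.3696
x_1 = 3.8792 - 0.001*348.3696 = 3.5308


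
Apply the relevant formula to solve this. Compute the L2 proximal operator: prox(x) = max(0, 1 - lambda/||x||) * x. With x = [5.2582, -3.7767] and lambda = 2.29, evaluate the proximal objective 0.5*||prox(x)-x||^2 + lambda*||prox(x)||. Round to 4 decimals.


Step 1: Compute ||x||.
||x|| = 6.474
Step 2: Compute scaling factor.
scale = max(0, 1 - 2.29/6.474) = 0.6463
Step 3: prox(x) = [3.3982, -2.4408]
||prox(x)|| = 4.184
Step 4: Proximal objective.
0.5*||prox-x||^2 = 2.6221
lambda*||prox|| = 9.5814
Total = 12.2033


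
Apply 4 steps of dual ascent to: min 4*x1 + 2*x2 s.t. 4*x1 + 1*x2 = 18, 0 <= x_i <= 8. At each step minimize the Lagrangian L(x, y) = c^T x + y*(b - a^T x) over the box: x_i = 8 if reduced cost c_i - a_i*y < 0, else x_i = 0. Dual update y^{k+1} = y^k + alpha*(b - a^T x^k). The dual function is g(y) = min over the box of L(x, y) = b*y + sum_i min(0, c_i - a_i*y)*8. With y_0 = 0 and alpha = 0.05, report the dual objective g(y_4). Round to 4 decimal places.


Dual ascent for LP: min 4*x1 + 2*x2, 4*x1 + 1*x2 = 18, 0 <= x_i <= 8
Step 1: y^k = 0.0, reduced costs: (4.0, 2.0)
  x^k = (0.0, 0.0), subgradient = b - a^T x = 18.0
  y^{k+1} = 0.0 + 0.05*18.0 = 0.9
Step 2: y^k = 0.9, reduced costs: (0.4, 1.1)
  x^k = (0.0, 0.0), subgradient = b - a^T x = 18.0
  y^{k+1} = 0.9 + 0.05*18.0 = 1.8
Step 3: y^k = 1.8, reduced costs: (-3.2, 0.2)
  x^k = (8.0, 0.0), subgradient = b - a^T x = -14.0
  y^{k+1} = 1.8 + 0.05*-14.0 = 1.1
Step 4: y^k = 1.1, reduced costs: (-0.4, 0.9)
  x^k = (8.0, 0.0), subgradient = b - a^T x = -14.0
  y^{k+1} = 1.1 + 0.05*-14.0 = 0.4
Dual objective at y_4 = 0.4: reduced costs (2.4, 1.6), box minimizer x = (0.0, 0.0)
g(y_4) = b*y + (c1 - a1*y)*x1 + (c2 - a2*y)*x2 = 18*0.4 + 2.4*0.0 + 1.6*0.0 = 7.2 + 0.0 + 0.0 = 7.2


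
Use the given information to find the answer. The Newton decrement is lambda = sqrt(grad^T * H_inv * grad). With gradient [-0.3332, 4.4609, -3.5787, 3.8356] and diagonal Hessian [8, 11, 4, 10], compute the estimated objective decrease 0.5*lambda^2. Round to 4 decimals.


Step 1: H is diagonal, so H^(-1) * g = [-0.0417, 0.4055, -0.8947, 0.3836].
Step 2: g^T H^(-1) g = sum_i g_i^2 / H_ii
  = (-0.3332)^2/8 + (4.4609)^2/11 + (-3.5787)^2/4 + (3.8356)^2/10
  = 0.0139 + 1.8091 + 3.2018 + 1.4712 = 6.4959
Step 3: Objective decrease = 0.5 * g^T H^(-1) g = 3.2479


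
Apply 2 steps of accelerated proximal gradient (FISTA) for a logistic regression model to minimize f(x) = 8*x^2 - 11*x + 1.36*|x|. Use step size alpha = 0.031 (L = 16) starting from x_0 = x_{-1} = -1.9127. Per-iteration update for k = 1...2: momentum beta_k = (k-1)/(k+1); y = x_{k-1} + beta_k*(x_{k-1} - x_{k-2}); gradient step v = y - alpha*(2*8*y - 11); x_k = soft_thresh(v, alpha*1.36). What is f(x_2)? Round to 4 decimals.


FISTA on f(x) = 8*x^2 - 11*x + 1.36*|x|
L = 16, alpha = 0.031
Iteration 1: beta = 0.0, y = -1.9127 + 0.0*(-1.9127 + 1.9127) = -1.9127
  grad(y) = -41.6032, v = y - alpha*grad = -0.623
  prox(v) = soft_thresh(-0.623, 0.0422) = -0.5808
Iteration 2: beta = 0.3333, y = -0.5808 + 0.3333*(-0.5808 + 1.9127) = -0.1369
  grad(y) = -13.1902, v = y - alpha*grad = 0.272
  prox(v) = soft_thresh(0.272, 0.0422) = 0.2298
f(x_2) = 8*0.2298^2 - 11*0.2298 + 1.36*|0.2298| = -1.7931


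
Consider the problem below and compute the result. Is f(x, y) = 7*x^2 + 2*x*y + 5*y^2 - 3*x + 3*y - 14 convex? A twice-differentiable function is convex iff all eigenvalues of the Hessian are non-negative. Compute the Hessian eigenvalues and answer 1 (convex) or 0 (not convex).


The Hessian of f(x,y) = 7*x^2 + 2*x*y + 5*y^2 - 3*x + 3*y - 14 is:
H = [[14, 2], [2, 10]]
Trace = 14 + 10 = 24
Determinant = 14*10 - (2)^2 = 136
Discriminant = (24)^2 - 4*136 = 32.0
Eigenvalues: lambda_1 = 9.1716, lambda_2 = 14.8284
The function is convex.

1


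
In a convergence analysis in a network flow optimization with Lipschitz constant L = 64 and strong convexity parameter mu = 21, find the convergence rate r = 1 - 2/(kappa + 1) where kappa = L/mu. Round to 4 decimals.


Step 1: Compute the condition number.
kappa = L/mu = 64/21 = 3.0476
Step 2: Compute the convergence rate.
r = 1 - 2/(kappa + 1) = 1 - 2*mu/(L + mu) = (L - mu)/(L + mu) = 43/85 = 0.5059


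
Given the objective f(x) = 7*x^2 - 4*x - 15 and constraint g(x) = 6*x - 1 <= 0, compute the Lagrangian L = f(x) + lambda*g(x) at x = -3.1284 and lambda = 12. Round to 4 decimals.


Step 1: Evaluate f(x).
f(-3.1284) = 7*(-3.1284)^2 - 4*(-3.1284) - 15 = 66.0218
Step 2: Evaluate g(x).
g(-3.1284) = 6*-3.1284 - 1 = -19.7704
Step 3: Compute Lagrangian.
L = 66.0218 + 12*-19.7704 = -171.223


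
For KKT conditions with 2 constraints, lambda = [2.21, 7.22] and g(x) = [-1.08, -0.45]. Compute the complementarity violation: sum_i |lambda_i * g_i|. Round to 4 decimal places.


KKT complementary slackness check:
lambda_1 * g_1 = 2.21 * -1.08 = -2.3868
lambda_2 * g_2 = 7.22 * -0.45 = -3.249
Total violation = 2.3868 + 3.249 = 5.6358


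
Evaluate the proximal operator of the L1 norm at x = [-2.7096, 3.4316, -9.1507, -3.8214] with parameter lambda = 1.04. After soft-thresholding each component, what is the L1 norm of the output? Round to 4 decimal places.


Soft-thresholding with lambda = 1.04:
prox(-2.7096) = sign(-2.7096)*max(|-2.7096| - 1.04, 0) = -1.6696
prox(3.4316) = sign(3.4316)*max(|3.4316| - 1.04, 0) = 2.3916
prox(-9.1507) = sign(-9.1507)*max(|-9.1507| - 1.04, 0) = -8.1107
prox(-3.8214) = sign(-3.8214)*max(|-3.8214| - 1.04, 0) = -2.7814
prox(x) = [-1.6696, 2.3916, -8.1107, -2.7814]
||prox(x)||_1 = 1.6696 + 2.3916 + 8.1107 + 2.7814 = 14.9533


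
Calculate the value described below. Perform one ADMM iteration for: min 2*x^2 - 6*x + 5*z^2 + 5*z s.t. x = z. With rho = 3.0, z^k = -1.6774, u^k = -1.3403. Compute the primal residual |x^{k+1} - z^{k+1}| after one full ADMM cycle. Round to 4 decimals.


ADMM iteration with rho = 3.0, z^k = -1.6774, u^k = -1.3403
Step 1: x-update.
Minimize 2*x^2 - 6*x + (3.0/2)*(x + 1.6774 - 1.3403)^2
FOC: (2*2 + 3.0)*x = 6 + 3.0*(-1.6774 + 1.3403)
x^{k+1} = 0.7127
Step 2: z-update.
Minimize 5*z^2 + 5*z + (3.0/2)*(0.7127 - z - 1.3403)^2
FOC: (2*5 + 3.0)*z = -5 + 3.0*(0.7127 - 1.3403)
z^{k+1} = -0.5295
Step 3: u-update.
u^{k+1} = -1.3403 + 0.7127 + 0.5295 = -0.0982
Step 4: Primal residual = |0.7127 + 0.5295| = 1.2421


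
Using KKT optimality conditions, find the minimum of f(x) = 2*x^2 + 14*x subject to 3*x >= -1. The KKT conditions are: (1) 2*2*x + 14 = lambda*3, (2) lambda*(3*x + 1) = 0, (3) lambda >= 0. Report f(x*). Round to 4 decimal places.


Step 1: Try lambda = 0 (constraint inactive).
x_unc = -14/(2*2) = -3.5
Check: 3*-3.5 = -10.5 < -1 -- violated!
Step 2: Constraint must be active: 3*x = -1
x* = -1/3 = -0.3333 (rounded; the exact value -1/3 is used below)
lambda = (2*2*(-1/3) + 14)/3 = 4.2222
Step 3: Compute optimal value.
f(x*) = 2*(-1/3)^2 + 14*(-1/3) = -4.4444


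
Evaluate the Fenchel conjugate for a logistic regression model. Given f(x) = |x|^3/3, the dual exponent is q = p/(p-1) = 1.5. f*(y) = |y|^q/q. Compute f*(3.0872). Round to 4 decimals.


The conjugate exponent q satisfies 1/p + 1/q = 1.
p = 3, so q = 3/(3 - 1) = 1.5
|y|^q = 3.0872^1.5 = 5.4243
f*(3.0872) = 5.4243 / 1.5 = 3.6162


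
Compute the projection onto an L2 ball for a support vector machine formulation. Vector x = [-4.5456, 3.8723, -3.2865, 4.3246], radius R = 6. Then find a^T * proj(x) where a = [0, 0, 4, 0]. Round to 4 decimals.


Step 1: Compute ||x|| (intermediates to 6 decimals).
||x|| = sqrt((-4.5456)^2 + 3.8723^2 + (-3.2865)^2 + 4.3246^2) = 8.072201
Step 2: Project.
Since ||x|| > R, scale = R/||x|| = 6/8.072201 = 0.743292, proj(x) = scale * x
proj(x) = [-3.378708, 2.87825, -2.442829, 3.214441]
Step 3: Dot product.
a^T * proj(x) = 0*(-3.378708) + 0*2.87825 + 4*(-2.442829) + 0*3.214441 = -9.7713


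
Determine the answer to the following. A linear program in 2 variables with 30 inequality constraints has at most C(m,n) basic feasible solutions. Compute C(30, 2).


Each vertex corresponds to some choice of n active constraints out of m, so the number of vertices is at most C(m, n) = m! / (n!(m-n)!).
m = 30, n = 2
Numerator: 30 * 29
Denominator: 2! = 2
C(30, 2) = 435


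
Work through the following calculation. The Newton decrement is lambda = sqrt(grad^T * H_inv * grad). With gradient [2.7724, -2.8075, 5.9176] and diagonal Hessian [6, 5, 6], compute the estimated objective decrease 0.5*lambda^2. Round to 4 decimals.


Step 1: H is diagonal, so H^(-1) * g = [0.4621, -0.5615, 0.9863].
Step 2: g^T H^(-1) g = sum_i g_i^2 / H_ii
  = (2.7724)^2/6 + (-2.8075)^2/5 + (5.9176)^2/6
  = 1.281 + 1.5764 + 5.8363 = 8.6938
Step 3: Objective decrease = 0.5 * g^T H^(-1) g = 4.3469


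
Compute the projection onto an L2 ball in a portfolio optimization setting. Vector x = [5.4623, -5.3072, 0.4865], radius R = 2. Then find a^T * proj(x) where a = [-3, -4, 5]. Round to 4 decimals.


Step 1: Compute ||x|| (intermediates to 6 decimals).
||x|| = sqrt(5.4623^2 + (-5.3072)^2 + 0.4865^2) = 7.631499
Step 2: Project.
Since ||x|| > R, scale = R/||x|| = 2/7.631499 = 0.262072, proj(x) = scale * x
proj(x) = [1.431516, -1.390869, 0.127498]
Step 3: Dot product.
a^T * proj(x) = -3*1.431516 - 4*(-1.390869) + 5*0.127498 = 1.9064


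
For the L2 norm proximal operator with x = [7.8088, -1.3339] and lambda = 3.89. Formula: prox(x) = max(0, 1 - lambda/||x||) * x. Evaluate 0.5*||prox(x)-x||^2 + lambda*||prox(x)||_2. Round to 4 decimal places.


Step 1: Compute ||x||.
||x|| = 7.9219
Step 2: Compute scaling factor.
scale = max(0, 1 - 3.89/7.9219) = 0.509
Step 3: prox(x) = [3.9743, -0.6789]
||prox(x)|| = 4.0319
Step 4: Proximal objective.
0.5*||prox-x||^2 = 7.5661
lambda*||prox|| = 15.6841
Total = 23.2502


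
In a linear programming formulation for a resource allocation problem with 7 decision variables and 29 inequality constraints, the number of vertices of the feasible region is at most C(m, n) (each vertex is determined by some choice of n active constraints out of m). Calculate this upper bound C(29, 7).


Each vertex corresponds to some choice of n active constraints out of m, so the number of vertices is at most C(m, n) = m! / (n!(m-n)!).
m = 29, n = 7
Numerator: 29 * 28 * 27 * 26 * 25 * 24 * 23
Denominator: 7! = 5040
C(29, 7) = 1560780


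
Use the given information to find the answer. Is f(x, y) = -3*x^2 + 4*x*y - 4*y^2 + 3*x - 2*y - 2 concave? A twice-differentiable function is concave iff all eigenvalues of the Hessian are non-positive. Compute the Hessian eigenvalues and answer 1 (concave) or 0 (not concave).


The Hessian of f(x,y) = -3*x^2 + 4*x*y - 4*y^2 + 3*x - 2*y - 2 is:
H = [[-6, 4], [4, -8]]
Trace = -6 - 8 = -14
Determinant = -6*-8 - (4)^2 = 32
Discriminant = (-14)^2 - 4*32 = 68.0
Eigenvalues: lambda_1 = -11.1231, lambda_2 = -2.8769
The function is concave.

1


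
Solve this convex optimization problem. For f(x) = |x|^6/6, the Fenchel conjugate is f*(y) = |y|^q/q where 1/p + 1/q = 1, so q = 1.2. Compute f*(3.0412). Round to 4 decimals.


The conjugate exponent q satisfies 1/p + 1/q = 1.
p = 6, so q = 6/(6 - 1) = 1.2
|y|^q = 3.0412^1.2 = 3.7989
f*(3.0412) = 3.7989 / 1.2 = 3.1657


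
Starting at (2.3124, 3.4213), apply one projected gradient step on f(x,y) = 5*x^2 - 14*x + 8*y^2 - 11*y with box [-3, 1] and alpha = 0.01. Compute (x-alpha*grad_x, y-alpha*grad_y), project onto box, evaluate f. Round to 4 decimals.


Step 1: Compute gradient at (2.3124, 3.4213).
grad_x = 2*5*2.3124 - 14 = 9.124
grad_y = 2*8*3.4213 - 11 = 43.7408
Step 2: Gradient step.
x_raw = 2.3124 - 0.01*9.124 = 2.2212
y_raw = 3.4213 - 0.01*43.7408 = 2.9839
Step 3: Project onto [-3, 1].
x_proj = clip(2.2212) = 1.0
y_proj = clip(2.9839) = 1.0
Step 4: Evaluate f.
f(1.0, 1.0) = -12.0


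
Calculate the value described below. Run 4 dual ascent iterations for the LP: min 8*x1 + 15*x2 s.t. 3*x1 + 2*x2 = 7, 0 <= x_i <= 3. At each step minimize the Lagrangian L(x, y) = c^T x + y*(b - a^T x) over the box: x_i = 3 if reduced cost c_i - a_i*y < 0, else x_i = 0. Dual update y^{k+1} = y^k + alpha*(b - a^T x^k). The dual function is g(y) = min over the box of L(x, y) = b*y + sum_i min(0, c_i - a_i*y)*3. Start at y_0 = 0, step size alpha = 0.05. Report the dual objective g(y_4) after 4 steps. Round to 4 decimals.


Dual ascent for LP: min 8*x1 + 15*x2, 3*x1 + 2*x2 = 7, 0 <= x_i <= 3
Step 1: y^k = 0.0, reduced costs: (8.0, 15.0)
  x^k = (0.0, 0.0), subgradient = b - a^T x = 7.0
  y^{k+1} = 0.0 + 0.05*7.0 = 0.35
Step 2: y^k = 0.35, reduced costs: (6.95, 14.3)
  x^k = (0.0, 0.0), subgradient = b - a^T x = 7.0
  y^{k+1} = 0.35 + 0.05*7.0 = 0.7
Step 3: y^k = 0.7, reduced costs: (5.9, 13.6)
  x^k = (0.0, 0.0), subgradient = b - a^T x = 7.0
  y^{k+1} = 0.7 + 0.05*7.0 = 1.05
Step 4: y^k = 1.05, reduced costs: (4.85, 12.9)
  x^k = (0.0, 0.0), subgradient = b - a^T x = 7.0
  y^{k+1} = 1.05 + 0.05*7.0 = 1.4
Dual objective at y_4 = 1.4: reduced costs (3.8, 12.2), box minimizer x = (0.0, 0.0)
g(y_4) = b*y + (c1 - a1*y)*x1 + (c2 - a2*y)*x2 = 7*1.4 + 3.8*0.0 + 12.2*0.0 = 9.8 + 0.0 + 0.0 = 9.8


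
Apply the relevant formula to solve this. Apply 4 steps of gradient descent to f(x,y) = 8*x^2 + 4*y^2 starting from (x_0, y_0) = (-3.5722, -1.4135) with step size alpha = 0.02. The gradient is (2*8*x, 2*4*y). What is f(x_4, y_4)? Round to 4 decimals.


Gradient descent on f(x,y) = 8*x^2 + 4*y^2.
Starting point: (-3.5722, -1.4135), alpha = 0.02
Step 1: grad_x = 2*8*-3.5722 = -57.1552, grad_y = 2*4*-1.4135 = -11.308
  x_1 = -3.5722 - 0.02*-57.1552 = -2.4291
  y_1 = -1.4135 - 0.02*-11.308 = -1.1873
Step 2: grad_x = 2*8*-2.4291 = -38.8655, grad_y = 2*4*-1.1873 = -9.4987
  x_2 = -2.4291 - 0.02*-38.8655 = -1.6518
  y_2 = -1.1873 - 0.02*-9.4987 = -0.9974
Step 3: grad_x = 2*8*-1.6518 = -26.4286, grad_y = 2*4*-0.9974 = -7.9789
  x_3 = -1.6518 - 0.02*-26.4286 = -1.1232
  y_3 = -0.9974 - 0.02*-7.9789 = -0.8378
Step 4: grad_x = 2*8*-1.1232 = -17.9714, grad_y = 2*4*-0.8378 = -6.7023
  x_4 = -1.1232 - 0.02*-17.9714 = -0.7638
  y_4 = -0.8378 - 0.02*-6.7023 = -0.7037
f(-0.7638, -0.7037) = 8*(-0.7638)^2 + 4*(-0.7037)^2 = 6.648


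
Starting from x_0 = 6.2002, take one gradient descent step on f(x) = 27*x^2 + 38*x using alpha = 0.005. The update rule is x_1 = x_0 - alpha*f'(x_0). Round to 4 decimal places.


We compute the gradient at x_0 and apply the update.
f'(x) = 54*x + 38
f'(6.2002) = 54*6.2002 + 38 = 372.8108
x_1 = 6.2002 - 0.005*372.8108 = 4.3361


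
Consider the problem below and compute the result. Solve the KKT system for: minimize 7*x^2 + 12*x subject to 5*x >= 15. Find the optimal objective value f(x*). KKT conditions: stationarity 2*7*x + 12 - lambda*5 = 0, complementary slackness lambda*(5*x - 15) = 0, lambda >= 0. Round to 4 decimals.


Step 1: Try lambda = 0 (constraint inactive).
x_unc = -12/(2*7) = -0.8571
Check: 5*-0.8571 = -4.2855 < 15 -- violated!
Step 2: Constraint must be active: 5*x = 15
x* = 15/5 = 3.0
lambda = (2*7*3.0 + 12)/5 = 10.8
Step 3: Compute optimal value.
f(x*) = 7*3.0^2 + 12*3.0 = 99.0


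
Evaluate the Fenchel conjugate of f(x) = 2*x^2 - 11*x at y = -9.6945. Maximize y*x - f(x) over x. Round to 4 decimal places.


f*(y) = sup_x {y*x - a*x^2 - b*x} = sup_x {(y-b)*x - a*x^2}
FOC: (y - b) - 2a*x = 0 => x* = (y - b)/(2a)
x* = (-9.6945 + 11)/(2*2) = 0.3264
f*(-9.6945) = (y-b)^2/(4a) = (-9.6945 + 11)^2/(4*2)
= 1.7043/8 = 0.213


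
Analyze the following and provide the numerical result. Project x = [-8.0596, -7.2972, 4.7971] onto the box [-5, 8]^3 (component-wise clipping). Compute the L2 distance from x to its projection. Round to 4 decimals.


Project each component onto [-5, 8].
clip(-8.0596) = -5.0, clip(-7.2972) = -5.0, clip(4.7971) = 4.7971
Projection = [-5.0, -5.0, 4.7971]
Squared diffs: [9.3612, 5.2771, 0.0]
Distance = sqrt(14.6383) = 3.826


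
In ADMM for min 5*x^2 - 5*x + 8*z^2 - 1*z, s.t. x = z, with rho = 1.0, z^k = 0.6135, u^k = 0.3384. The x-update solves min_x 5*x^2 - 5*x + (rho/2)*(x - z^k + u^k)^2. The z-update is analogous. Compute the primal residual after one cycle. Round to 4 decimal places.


ADMM iteration with rho = 1.0, z^k = 0.6135, u^k = 0.3384
Step 1: x-update.
Minimize 5*x^2 - 5*x + (1.0/2)*(x - 0.6135 + 0.3384)^2
FOC: (2*5 + 1.0)*x = 5 + 1.0*(0.6135 - 0.3384)
x^{k+1} = 0.4796
Step 2: z-update.
Minimize 8*z^2 - 1*z + (1.0/2)*(0.4796 - z + 0.3384)^2
FOC: (2*8 + 1.0)*z = 1 + 1.0*(0.4796 + 0.3384)
z^{k+1} = 0.1069
Step 3: u-update.
u^{k+1} = 0.3384 + 0.4796 - 0.1069 = 0.711
Step 4: Primal residual = |0.4796 - 0.1069| = 0.3726


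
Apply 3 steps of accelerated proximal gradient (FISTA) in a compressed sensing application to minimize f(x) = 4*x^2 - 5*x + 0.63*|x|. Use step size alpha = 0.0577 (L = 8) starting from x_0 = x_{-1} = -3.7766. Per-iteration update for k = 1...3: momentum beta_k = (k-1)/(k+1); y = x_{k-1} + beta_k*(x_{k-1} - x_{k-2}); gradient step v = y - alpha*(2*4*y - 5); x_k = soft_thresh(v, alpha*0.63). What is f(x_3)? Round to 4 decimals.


FISTA on f(x) = 4*x^2 - 5*x + 0.63*|x|
L = 8, alpha = 0.0577
Iteration 1: beta = 0.0, y = -3.7766 + 0.0*(-3.7766 + 3.7766) = -3.7766
  grad(y) = -35.2128, v = y - alpha*grad = -1.7448
  prox(v) = soft_thresh(-1.7448, 0.0364) = -1.7085
Iteration 2: beta = 0.3333, y = -1.7085 + 0.3333*(-1.7085 + 3.7766) = -1.0191
  grad(y) = -13.1528, v = y - alpha*grad = -0.2602
  prox(v) = soft_thresh(-0.2602, 0.0364) = -0.2238
Iteration 3: beta = 0.5, y = -0.2238 + 0.5*(-0.2238 + 1.7085) = 0.5185
  grad(y) = -0.8521, v = y - alpha*grad = 0.5677
  prox(v) = soft_thresh(0.5677, 0.0364) = 0.5313
f(x_3) = 4*0.5313^2 - 5*0.5313 + 0.63*|0.5313| = -1.1927


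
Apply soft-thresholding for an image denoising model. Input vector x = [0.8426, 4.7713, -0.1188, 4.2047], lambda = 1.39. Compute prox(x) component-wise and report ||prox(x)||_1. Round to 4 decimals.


Soft-thresholding with lambda = 1.39:
prox(0.8426) = sign(0.8426)*max(|0.8426| - 1.39, 0) = 0.0
prox(4.7713) = sign(4.7713)*max(|4.7713| - 1.39, 0) = 3.3813
prox(-0.1188) = sign(-0.1188)*max(|-0.1188| - 1.39, 0) = 0.0
prox(4.2047) = sign(4.2047)*max(|4.2047| - 1.39, 0) = 2.8147
prox(x) = [0.0, 3.3813, 0.0, 2.8147]
||prox(x)||_1 = 0.0 + 3.3813 + 0.0 + 2.8147 = 6.196


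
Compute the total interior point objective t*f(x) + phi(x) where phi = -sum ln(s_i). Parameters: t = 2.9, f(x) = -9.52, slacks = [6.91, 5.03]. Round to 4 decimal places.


Step 1: Compute log-barrier.
ln values: [1.933, 1.6154]
phi = -(1.933 + 1.6154) = -3.5484
Step 2: Compute augmented objective.
t*f(x) = 2.9*-9.52 = -27.608
Total = -27.608 - 3.5484 = -31.1564


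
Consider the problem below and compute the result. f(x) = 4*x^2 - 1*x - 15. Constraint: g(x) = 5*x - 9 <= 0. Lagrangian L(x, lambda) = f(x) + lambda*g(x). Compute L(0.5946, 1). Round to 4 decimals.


Step 1: Evaluate f(x).
f(0.5946) = 4*0.5946^2 - 1*0.5946 - 15 = -14.1804
Step 2: Evaluate g(x).
g(0.5946) = 5*0.5946 - 9 = -6.027
Step 3: Compute Lagrangian.
L = -14.1804 + 1*-6.027 = -20.2074


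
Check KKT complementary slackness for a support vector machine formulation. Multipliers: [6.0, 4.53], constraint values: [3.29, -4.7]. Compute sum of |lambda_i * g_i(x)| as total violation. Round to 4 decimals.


KKT complementary slackness check:
lambda_1 * g_1 = 6.0 * 3.29 = 19.74
lambda_2 * g_2 = 4.53 * -4.7 = -21.291
Total violation = 19.74 + 21.291 = 41.031


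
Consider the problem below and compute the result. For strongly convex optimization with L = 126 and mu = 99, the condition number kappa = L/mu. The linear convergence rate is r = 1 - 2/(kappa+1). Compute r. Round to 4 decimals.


Step 1: Compute the condition number.
kappa = L/mu = 126/99 = 1.2727
Step 2: Compute the convergence rate.
r = 1 - 2/(kappa + 1) = 1 - 2*mu/(L + mu) = (L - mu)/(L + mu) = 27/225 = 0.12


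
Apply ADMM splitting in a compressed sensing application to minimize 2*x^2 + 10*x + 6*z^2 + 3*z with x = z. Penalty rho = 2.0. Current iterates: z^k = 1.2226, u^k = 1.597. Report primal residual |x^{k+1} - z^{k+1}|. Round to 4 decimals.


ADMM iteration with rho = 2.0, z^k = 1.2226, u^k = 1.597
Step 1: x-update.
Minimize 2*x^2 + 10*x + (2.0/2)*(x - 1.2226 + 1.597)^2
FOC: (2*2 + 2.0)*x = -10 + 2.0*(1.2226 - 1.597)
x^{k+1} = -1.7915
Step 2: z-update.
Minimize 6*z^2 + 3*z + (2.0/2)*(-1.7915 - z + 1.597)^2
FOC: (2*6 + 2.0)*z = -3 + 2.0*(-1.7915 + 1.597)
z^{k+1} = -0.2421
Step 3: u-update.
u^{k+1} = 1.597 - 1.7915 + 0.2421 = 0.0476
Step 4: Primal residual = |-1.7915 + 0.2421| = 1.5494
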